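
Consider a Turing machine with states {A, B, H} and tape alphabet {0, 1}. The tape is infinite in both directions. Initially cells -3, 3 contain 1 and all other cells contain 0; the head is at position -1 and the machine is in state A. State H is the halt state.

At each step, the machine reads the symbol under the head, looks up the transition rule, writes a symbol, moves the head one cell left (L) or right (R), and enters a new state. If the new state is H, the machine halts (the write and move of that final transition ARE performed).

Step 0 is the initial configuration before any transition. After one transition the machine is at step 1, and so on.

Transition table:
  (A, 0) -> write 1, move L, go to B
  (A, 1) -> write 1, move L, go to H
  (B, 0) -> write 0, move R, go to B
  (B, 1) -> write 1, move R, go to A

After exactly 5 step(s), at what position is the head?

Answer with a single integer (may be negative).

Step 1: in state A at pos -1, read 0 -> (A,0)->write 1,move L,goto B. Now: state=B, head=-2, tape[-4..4]=010100010 (head:   ^)
Step 2: in state B at pos -2, read 0 -> (B,0)->write 0,move R,goto B. Now: state=B, head=-1, tape[-4..4]=010100010 (head:    ^)
Step 3: in state B at pos -1, read 1 -> (B,1)->write 1,move R,goto A. Now: state=A, head=0, tape[-4..4]=010100010 (head:     ^)
Step 4: in state A at pos 0, read 0 -> (A,0)->write 1,move L,goto B. Now: state=B, head=-1, tape[-4..4]=010110010 (head:    ^)
Step 5: in state B at pos -1, read 1 -> (B,1)->write 1,move R,goto A. Now: state=A, head=0, tape[-4..4]=010110010 (head:     ^)

Answer: 0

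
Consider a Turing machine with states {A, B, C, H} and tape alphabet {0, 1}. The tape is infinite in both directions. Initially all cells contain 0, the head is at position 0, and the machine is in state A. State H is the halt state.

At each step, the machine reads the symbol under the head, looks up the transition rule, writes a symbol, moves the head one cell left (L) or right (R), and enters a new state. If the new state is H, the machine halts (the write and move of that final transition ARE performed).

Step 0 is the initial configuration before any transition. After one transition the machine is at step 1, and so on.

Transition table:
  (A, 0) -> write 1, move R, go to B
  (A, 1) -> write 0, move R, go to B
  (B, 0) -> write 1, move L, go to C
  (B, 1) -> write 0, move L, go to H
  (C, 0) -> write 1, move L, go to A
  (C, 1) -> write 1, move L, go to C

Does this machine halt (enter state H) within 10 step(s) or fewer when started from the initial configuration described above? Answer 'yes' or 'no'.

Answer: yes

Derivation:
Step 1: in state A at pos 0, read 0 -> (A,0)->write 1,move R,goto B. Now: state=B, head=1, tape[-1..2]=0100 (head:   ^)
Step 2: in state B at pos 1, read 0 -> (B,0)->write 1,move L,goto C. Now: state=C, head=0, tape[-1..2]=0110 (head:  ^)
Step 3: in state C at pos 0, read 1 -> (C,1)->write 1,move L,goto C. Now: state=C, head=-1, tape[-2..2]=00110 (head:  ^)
Step 4: in state C at pos -1, read 0 -> (C,0)->write 1,move L,goto A. Now: state=A, head=-2, tape[-3..2]=001110 (head:  ^)
Step 5: in state A at pos -2, read 0 -> (A,0)->write 1,move R,goto B. Now: state=B, head=-1, tape[-3..2]=011110 (head:   ^)
Step 6: in state B at pos -1, read 1 -> (B,1)->write 0,move L,goto H. Now: state=H, head=-2, tape[-3..2]=010110 (head:  ^)
State H reached at step 6; 6 <= 10 -> yes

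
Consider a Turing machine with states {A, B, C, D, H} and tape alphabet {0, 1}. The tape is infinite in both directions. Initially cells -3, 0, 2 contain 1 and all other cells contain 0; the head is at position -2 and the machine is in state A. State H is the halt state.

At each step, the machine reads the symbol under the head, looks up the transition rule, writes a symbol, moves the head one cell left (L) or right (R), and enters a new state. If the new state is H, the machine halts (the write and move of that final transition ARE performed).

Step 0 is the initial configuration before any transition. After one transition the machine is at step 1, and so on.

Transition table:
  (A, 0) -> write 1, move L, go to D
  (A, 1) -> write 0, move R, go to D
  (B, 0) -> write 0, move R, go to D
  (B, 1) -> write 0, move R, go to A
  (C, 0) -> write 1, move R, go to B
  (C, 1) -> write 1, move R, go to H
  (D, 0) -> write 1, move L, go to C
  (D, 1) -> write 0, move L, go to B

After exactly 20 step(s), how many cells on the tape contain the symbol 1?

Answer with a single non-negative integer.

Step 1: in state A at pos -2, read 0 -> (A,0)->write 1,move L,goto D. Now: state=D, head=-3, tape[-4..3]=01101010 (head:  ^)
Step 2: in state D at pos -3, read 1 -> (D,1)->write 0,move L,goto B. Now: state=B, head=-4, tape[-5..3]=000101010 (head:  ^)
Step 3: in state B at pos -4, read 0 -> (B,0)->write 0,move R,goto D. Now: state=D, head=-3, tape[-5..3]=000101010 (head:   ^)
Step 4: in state D at pos -3, read 0 -> (D,0)->write 1,move L,goto C. Now: state=C, head=-4, tape[-5..3]=001101010 (head:  ^)
Step 5: in state C at pos -4, read 0 -> (C,0)->write 1,move R,goto B. Now: state=B, head=-3, tape[-5..3]=011101010 (head:   ^)
Step 6: in state B at pos -3, read 1 -> (B,1)->write 0,move R,goto A. Now: state=A, head=-2, tape[-5..3]=010101010 (head:    ^)
Step 7: in state A at pos -2, read 1 -> (A,1)->write 0,move R,goto D. Now: state=D, head=-1, tape[-5..3]=010001010 (head:     ^)
Step 8: in state D at pos -1, read 0 -> (D,0)->write 1,move L,goto C. Now: state=C, head=-2, tape[-5..3]=010011010 (head:    ^)
Step 9: in state C at pos -2, read 0 -> (C,0)->write 1,move R,goto B. Now: state=B, head=-1, tape[-5..3]=010111010 (head:     ^)
Step 10: in state B at pos -1, read 1 -> (B,1)->write 0,move R,goto A. Now: state=A, head=0, tape[-5..3]=010101010 (head:      ^)
Step 11: in state A at pos 0, read 1 -> (A,1)->write 0,move R,goto D. Now: state=D, head=1, tape[-5..3]=010100010 (head:       ^)
Step 12: in state D at pos 1, read 0 -> (D,0)->write 1,move L,goto C. Now: state=C, head=0, tape[-5..3]=010100110 (head:      ^)
Step 13: in state C at pos 0, read 0 -> (C,0)->write 1,move R,goto B. Now: state=B, head=1, tape[-5..3]=010101110 (head:       ^)
Step 14: in state B at pos 1, read 1 -> (B,1)->write 0,move R,goto A. Now: state=A, head=2, tape[-5..3]=010101010 (head:        ^)
Step 15: in state A at pos 2, read 1 -> (A,1)->write 0,move R,goto D. Now: state=D, head=3, tape[-5..4]=0101010000 (head:         ^)
Step 16: in state D at pos 3, read 0 -> (D,0)->write 1,move L,goto C. Now: state=C, head=2, tape[-5..4]=0101010010 (head:        ^)
Step 17: in state C at pos 2, read 0 -> (C,0)->write 1,move R,goto B. Now: state=B, head=3, tape[-5..4]=0101010110 (head:         ^)
Step 18: in state B at pos 3, read 1 -> (B,1)->write 0,move R,goto A. Now: state=A, head=4, tape[-5..5]=01010101000 (head:          ^)
Step 19: in state A at pos 4, read 0 -> (A,0)->write 1,move L,goto D. Now: state=D, head=3, tape[-5..5]=01010101010 (head:         ^)
Step 20: in state D at pos 3, read 0 -> (D,0)->write 1,move L,goto C. Now: state=C, head=2, tape[-5..5]=01010101110 (head:        ^)
Cells containing 1 after step 20: {-4, -2, 0, 2, 3, 4} -> 6 cell(s)

Answer: 6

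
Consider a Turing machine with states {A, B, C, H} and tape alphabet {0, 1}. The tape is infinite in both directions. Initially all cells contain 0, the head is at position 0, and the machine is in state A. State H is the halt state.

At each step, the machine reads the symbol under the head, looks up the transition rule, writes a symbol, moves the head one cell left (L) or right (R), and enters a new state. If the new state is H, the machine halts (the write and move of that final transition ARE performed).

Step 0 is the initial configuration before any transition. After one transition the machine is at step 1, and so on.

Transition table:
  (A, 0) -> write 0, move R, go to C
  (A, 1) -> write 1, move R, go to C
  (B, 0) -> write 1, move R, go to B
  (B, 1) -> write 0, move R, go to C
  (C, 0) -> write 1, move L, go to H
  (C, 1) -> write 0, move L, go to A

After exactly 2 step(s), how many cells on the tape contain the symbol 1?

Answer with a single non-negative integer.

Step 1: in state A at pos 0, read 0 -> (A,0)->write 0,move R,goto C. Now: state=C, head=1, tape[-1..2]=0000 (head:   ^)
Step 2: in state C at pos 1, read 0 -> (C,0)->write 1,move L,goto H. Now: state=H, head=0, tape[-1..2]=0010 (head:  ^)
Cells containing 1 after step 2: {1} -> 1 cell(s)

Answer: 1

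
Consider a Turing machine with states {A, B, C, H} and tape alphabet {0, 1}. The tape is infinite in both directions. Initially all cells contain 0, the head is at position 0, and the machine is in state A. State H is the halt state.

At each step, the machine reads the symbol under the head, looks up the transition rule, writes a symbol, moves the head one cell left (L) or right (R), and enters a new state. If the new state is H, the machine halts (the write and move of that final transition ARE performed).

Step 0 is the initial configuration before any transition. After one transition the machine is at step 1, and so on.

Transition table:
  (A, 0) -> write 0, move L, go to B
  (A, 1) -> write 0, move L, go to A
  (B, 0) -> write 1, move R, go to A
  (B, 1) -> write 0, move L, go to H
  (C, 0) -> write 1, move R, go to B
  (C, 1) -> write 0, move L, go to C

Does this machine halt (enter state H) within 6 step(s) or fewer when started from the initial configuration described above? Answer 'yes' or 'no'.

Step 1: in state A at pos 0, read 0 -> (A,0)->write 0,move L,goto B. Now: state=B, head=-1, tape[-2..1]=0000 (head:  ^)
Step 2: in state B at pos -1, read 0 -> (B,0)->write 1,move R,goto A. Now: state=A, head=0, tape[-2..1]=0100 (head:   ^)
Step 3: in state A at pos 0, read 0 -> (A,0)->write 0,move L,goto B. Now: state=B, head=-1, tape[-2..1]=0100 (head:  ^)
Step 4: in state B at pos -1, read 1 -> (B,1)->write 0,move L,goto H. Now: state=H, head=-2, tape[-3..1]=00000 (head:  ^)
State H reached at step 4; 4 <= 6 -> yes

Answer: yes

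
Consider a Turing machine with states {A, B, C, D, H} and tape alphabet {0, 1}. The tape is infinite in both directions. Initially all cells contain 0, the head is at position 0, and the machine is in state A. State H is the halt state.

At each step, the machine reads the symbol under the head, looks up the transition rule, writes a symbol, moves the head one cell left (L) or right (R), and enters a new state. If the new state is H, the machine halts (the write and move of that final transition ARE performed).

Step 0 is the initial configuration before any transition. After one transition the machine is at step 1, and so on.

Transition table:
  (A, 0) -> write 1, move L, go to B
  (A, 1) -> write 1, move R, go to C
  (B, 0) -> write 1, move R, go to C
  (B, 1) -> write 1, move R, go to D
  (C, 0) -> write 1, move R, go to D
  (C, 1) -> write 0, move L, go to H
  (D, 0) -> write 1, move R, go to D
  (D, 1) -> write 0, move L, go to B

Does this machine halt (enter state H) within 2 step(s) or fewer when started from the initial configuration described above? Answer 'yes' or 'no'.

Step 1: in state A at pos 0, read 0 -> (A,0)->write 1,move L,goto B. Now: state=B, head=-1, tape[-2..1]=0010 (head:  ^)
Step 2: in state B at pos -1, read 0 -> (B,0)->write 1,move R,goto C. Now: state=C, head=0, tape[-2..1]=0110 (head:   ^)
After 2 step(s): state = C (not H) -> not halted within 2 -> no

Answer: no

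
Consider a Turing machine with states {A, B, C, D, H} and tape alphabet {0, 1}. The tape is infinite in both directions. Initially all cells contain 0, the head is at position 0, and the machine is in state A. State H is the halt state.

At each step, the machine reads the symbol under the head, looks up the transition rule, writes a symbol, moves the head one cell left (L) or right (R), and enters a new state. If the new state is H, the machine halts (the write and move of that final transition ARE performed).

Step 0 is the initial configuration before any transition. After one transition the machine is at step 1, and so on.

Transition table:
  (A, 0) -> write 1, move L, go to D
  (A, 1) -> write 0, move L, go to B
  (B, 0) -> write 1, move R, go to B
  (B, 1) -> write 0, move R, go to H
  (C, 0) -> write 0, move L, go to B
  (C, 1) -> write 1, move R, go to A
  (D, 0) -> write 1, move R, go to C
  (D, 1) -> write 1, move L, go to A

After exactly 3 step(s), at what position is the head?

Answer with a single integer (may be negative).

Answer: 1

Derivation:
Step 1: in state A at pos 0, read 0 -> (A,0)->write 1,move L,goto D. Now: state=D, head=-1, tape[-2..1]=0010 (head:  ^)
Step 2: in state D at pos -1, read 0 -> (D,0)->write 1,move R,goto C. Now: state=C, head=0, tape[-2..1]=0110 (head:   ^)
Step 3: in state C at pos 0, read 1 -> (C,1)->write 1,move R,goto A. Now: state=A, head=1, tape[-2..2]=01100 (head:    ^)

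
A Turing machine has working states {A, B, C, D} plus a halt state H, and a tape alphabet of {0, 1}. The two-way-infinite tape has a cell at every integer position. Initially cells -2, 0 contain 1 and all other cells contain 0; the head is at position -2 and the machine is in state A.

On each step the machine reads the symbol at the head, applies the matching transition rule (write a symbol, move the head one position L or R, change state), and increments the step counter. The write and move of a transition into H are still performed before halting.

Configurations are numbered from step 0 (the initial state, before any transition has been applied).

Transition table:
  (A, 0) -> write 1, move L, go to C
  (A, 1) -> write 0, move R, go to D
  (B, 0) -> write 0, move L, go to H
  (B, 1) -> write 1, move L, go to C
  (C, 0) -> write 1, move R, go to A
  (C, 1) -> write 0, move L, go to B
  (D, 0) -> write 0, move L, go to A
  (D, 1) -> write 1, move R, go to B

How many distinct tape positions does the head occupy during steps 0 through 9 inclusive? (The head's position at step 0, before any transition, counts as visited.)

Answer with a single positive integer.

Answer: 5

Derivation:
Step 1: in state A at pos -2, read 1 -> (A,1)->write 0,move R,goto D. Now: state=D, head=-1, tape[-3..1]=00010 (head:   ^)
Step 2: in state D at pos -1, read 0 -> (D,0)->write 0,move L,goto A. Now: state=A, head=-2, tape[-3..1]=00010 (head:  ^)
Step 3: in state A at pos -2, read 0 -> (A,0)->write 1,move L,goto C. Now: state=C, head=-3, tape[-4..1]=001010 (head:  ^)
Step 4: in state C at pos -3, read 0 -> (C,0)->write 1,move R,goto A. Now: state=A, head=-2, tape[-4..1]=011010 (head:   ^)
Step 5: in state A at pos -2, read 1 -> (A,1)->write 0,move R,goto D. Now: state=D, head=-1, tape[-4..1]=010010 (head:    ^)
Step 6: in state D at pos -1, read 0 -> (D,0)->write 0,move L,goto A. Now: state=A, head=-2, tape[-4..1]=010010 (head:   ^)
Step 7: in state A at pos -2, read 0 -> (A,0)->write 1,move L,goto C. Now: state=C, head=-3, tape[-4..1]=011010 (head:  ^)
Step 8: in state C at pos -3, read 1 -> (C,1)->write 0,move L,goto B. Now: state=B, head=-4, tape[-5..1]=0001010 (head:  ^)
Step 9: in state B at pos -4, read 0 -> (B,0)->write 0,move L,goto H. Now: state=H, head=-5, tape[-6..1]=00001010 (head:  ^)
Head positions at steps 0..9: starting at -2, distinct positions visited = {-5, -4, -3, -2, -1} -> 5 position(s)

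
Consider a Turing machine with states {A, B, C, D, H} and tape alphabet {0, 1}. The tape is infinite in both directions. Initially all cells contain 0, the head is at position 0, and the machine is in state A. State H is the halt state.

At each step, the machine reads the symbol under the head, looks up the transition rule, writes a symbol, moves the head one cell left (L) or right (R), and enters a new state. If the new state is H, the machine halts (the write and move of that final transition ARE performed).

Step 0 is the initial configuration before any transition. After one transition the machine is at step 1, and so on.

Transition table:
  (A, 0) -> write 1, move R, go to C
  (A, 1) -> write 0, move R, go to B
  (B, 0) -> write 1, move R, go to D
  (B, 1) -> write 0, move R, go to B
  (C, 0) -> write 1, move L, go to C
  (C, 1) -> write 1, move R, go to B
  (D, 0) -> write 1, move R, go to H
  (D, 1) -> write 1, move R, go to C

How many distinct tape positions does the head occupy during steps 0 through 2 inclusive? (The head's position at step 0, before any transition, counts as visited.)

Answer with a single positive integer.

Answer: 2

Derivation:
Step 1: in state A at pos 0, read 0 -> (A,0)->write 1,move R,goto C. Now: state=C, head=1, tape[-1..2]=0100 (head:   ^)
Step 2: in state C at pos 1, read 0 -> (C,0)->write 1,move L,goto C. Now: state=C, head=0, tape[-1..2]=0110 (head:  ^)
Head positions at steps 0..2: starting at 0, distinct positions visited = {0, 1} -> 2 position(s)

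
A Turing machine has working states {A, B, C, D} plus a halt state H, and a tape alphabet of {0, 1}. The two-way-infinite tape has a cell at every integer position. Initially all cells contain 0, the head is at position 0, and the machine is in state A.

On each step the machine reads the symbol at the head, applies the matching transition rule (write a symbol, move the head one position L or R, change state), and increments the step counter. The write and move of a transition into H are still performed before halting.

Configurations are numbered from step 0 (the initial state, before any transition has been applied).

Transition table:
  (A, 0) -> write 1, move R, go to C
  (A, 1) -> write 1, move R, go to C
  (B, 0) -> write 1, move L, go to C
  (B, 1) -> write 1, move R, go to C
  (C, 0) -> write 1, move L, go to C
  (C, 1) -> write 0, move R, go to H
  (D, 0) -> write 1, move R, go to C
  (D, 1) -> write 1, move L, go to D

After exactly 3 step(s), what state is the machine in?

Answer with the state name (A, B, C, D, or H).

Answer: H

Derivation:
Step 1: in state A at pos 0, read 0 -> (A,0)->write 1,move R,goto C. Now: state=C, head=1, tape[-1..2]=0100 (head:   ^)
Step 2: in state C at pos 1, read 0 -> (C,0)->write 1,move L,goto C. Now: state=C, head=0, tape[-1..2]=0110 (head:  ^)
Step 3: in state C at pos 0, read 1 -> (C,1)->write 0,move R,goto H. Now: state=H, head=1, tape[-1..2]=0010 (head:   ^)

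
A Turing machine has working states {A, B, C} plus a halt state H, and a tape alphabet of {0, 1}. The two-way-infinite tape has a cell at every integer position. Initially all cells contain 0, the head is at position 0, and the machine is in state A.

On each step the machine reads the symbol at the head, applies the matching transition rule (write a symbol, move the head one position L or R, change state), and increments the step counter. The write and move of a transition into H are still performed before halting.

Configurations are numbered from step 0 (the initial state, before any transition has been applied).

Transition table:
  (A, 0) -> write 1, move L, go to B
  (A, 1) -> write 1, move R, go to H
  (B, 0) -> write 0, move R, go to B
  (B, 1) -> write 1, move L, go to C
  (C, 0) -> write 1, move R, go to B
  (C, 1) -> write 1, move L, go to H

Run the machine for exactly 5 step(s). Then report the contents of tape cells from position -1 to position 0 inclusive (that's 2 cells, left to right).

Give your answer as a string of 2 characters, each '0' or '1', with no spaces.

Answer: 11

Derivation:
Step 1: in state A at pos 0, read 0 -> (A,0)->write 1,move L,goto B. Now: state=B, head=-1, tape[-2..1]=0010 (head:  ^)
Step 2: in state B at pos -1, read 0 -> (B,0)->write 0,move R,goto B. Now: state=B, head=0, tape[-2..1]=0010 (head:   ^)
Step 3: in state B at pos 0, read 1 -> (B,1)->write 1,move L,goto C. Now: state=C, head=-1, tape[-2..1]=0010 (head:  ^)
Step 4: in state C at pos -1, read 0 -> (C,0)->write 1,move R,goto B. Now: state=B, head=0, tape[-2..1]=0110 (head:   ^)
Step 5: in state B at pos 0, read 1 -> (B,1)->write 1,move L,goto C. Now: state=C, head=-1, tape[-2..1]=0110 (head:  ^)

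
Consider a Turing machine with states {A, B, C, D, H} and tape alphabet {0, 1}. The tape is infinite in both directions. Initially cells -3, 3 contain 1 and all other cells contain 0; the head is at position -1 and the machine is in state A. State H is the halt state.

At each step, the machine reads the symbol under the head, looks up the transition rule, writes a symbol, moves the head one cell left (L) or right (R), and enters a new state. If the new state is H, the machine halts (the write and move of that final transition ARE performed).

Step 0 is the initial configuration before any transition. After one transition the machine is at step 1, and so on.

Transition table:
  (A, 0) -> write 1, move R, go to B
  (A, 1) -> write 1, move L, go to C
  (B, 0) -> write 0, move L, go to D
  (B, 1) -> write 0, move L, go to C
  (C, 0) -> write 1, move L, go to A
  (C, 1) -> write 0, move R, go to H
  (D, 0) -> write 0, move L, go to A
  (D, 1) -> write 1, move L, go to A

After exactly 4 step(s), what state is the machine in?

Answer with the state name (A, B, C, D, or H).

Answer: B

Derivation:
Step 1: in state A at pos -1, read 0 -> (A,0)->write 1,move R,goto B. Now: state=B, head=0, tape[-4..4]=010100010 (head:     ^)
Step 2: in state B at pos 0, read 0 -> (B,0)->write 0,move L,goto D. Now: state=D, head=-1, tape[-4..4]=010100010 (head:    ^)
Step 3: in state D at pos -1, read 1 -> (D,1)->write 1,move L,goto A. Now: state=A, head=-2, tape[-4..4]=010100010 (head:   ^)
Step 4: in state A at pos -2, read 0 -> (A,0)->write 1,move R,goto B. Now: state=B, head=-1, tape[-4..4]=011100010 (head:    ^)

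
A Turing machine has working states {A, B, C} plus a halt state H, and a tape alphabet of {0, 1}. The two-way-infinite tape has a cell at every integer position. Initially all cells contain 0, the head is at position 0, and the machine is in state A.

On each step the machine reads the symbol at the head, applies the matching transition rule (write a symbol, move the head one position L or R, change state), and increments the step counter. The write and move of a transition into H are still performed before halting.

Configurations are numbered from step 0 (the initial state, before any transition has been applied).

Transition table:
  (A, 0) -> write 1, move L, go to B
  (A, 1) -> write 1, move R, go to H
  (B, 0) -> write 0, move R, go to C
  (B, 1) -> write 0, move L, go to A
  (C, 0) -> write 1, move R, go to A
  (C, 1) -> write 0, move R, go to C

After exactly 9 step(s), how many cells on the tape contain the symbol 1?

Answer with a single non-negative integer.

Answer: 1

Derivation:
Step 1: in state A at pos 0, read 0 -> (A,0)->write 1,move L,goto B. Now: state=B, head=-1, tape[-2..1]=0010 (head:  ^)
Step 2: in state B at pos -1, read 0 -> (B,0)->write 0,move R,goto C. Now: state=C, head=0, tape[-2..1]=0010 (head:   ^)
Step 3: in state C at pos 0, read 1 -> (C,1)->write 0,move R,goto C. Now: state=C, head=1, tape[-2..2]=00000 (head:    ^)
Step 4: in state C at pos 1, read 0 -> (C,0)->write 1,move R,goto A. Now: state=A, head=2, tape[-2..3]=000100 (head:     ^)
Step 5: in state A at pos 2, read 0 -> (A,0)->write 1,move L,goto B. Now: state=B, head=1, tape[-2..3]=000110 (head:    ^)
Step 6: in state B at pos 1, read 1 -> (B,1)->write 0,move L,goto A. Now: state=A, head=0, tape[-2..3]=000010 (head:   ^)
Step 7: in state A at pos 0, read 0 -> (A,0)->write 1,move L,goto B. Now: state=B, head=-1, tape[-2..3]=001010 (head:  ^)
Step 8: in state B at pos -1, read 0 -> (B,0)->write 0,move R,goto C. Now: state=C, head=0, tape[-2..3]=001010 (head:   ^)
Step 9: in state C at pos 0, read 1 -> (C,1)->write 0,move R,goto C. Now: state=C, head=1, tape[-2..3]=000010 (head:    ^)
Cells containing 1 after step 9: {2} -> 1 cell(s)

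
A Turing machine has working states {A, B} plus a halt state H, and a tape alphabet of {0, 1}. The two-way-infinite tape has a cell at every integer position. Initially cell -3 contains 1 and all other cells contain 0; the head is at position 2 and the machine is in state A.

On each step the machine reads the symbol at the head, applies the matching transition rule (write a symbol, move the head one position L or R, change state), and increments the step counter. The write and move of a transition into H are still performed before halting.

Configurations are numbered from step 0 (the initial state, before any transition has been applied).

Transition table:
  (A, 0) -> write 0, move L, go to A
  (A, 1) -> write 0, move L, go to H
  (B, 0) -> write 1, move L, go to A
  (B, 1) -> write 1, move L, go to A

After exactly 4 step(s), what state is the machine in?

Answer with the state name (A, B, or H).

Step 1: in state A at pos 2, read 0 -> (A,0)->write 0,move L,goto A. Now: state=A, head=1, tape[-4..3]=01000000 (head:      ^)
Step 2: in state A at pos 1, read 0 -> (A,0)->write 0,move L,goto A. Now: state=A, head=0, tape[-4..3]=01000000 (head:     ^)
Step 3: in state A at pos 0, read 0 -> (A,0)->write 0,move L,goto A. Now: state=A, head=-1, tape[-4..3]=01000000 (head:    ^)
Step 4: in state A at pos -1, read 0 -> (A,0)->write 0,move L,goto A. Now: state=A, head=-2, tape[-4..3]=01000000 (head:   ^)

Answer: A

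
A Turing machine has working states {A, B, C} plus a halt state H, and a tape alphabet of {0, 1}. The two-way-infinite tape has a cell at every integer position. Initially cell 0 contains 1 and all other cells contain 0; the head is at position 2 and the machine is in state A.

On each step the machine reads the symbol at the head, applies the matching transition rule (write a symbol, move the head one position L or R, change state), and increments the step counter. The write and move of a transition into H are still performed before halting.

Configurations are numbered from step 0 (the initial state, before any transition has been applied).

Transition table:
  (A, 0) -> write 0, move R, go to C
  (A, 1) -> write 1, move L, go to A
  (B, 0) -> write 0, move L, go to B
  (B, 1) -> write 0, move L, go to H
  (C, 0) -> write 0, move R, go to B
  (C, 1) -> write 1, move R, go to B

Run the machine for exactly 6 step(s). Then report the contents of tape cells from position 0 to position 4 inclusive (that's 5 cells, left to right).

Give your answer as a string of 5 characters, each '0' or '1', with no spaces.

Answer: 10000

Derivation:
Step 1: in state A at pos 2, read 0 -> (A,0)->write 0,move R,goto C. Now: state=C, head=3, tape[-1..4]=010000 (head:     ^)
Step 2: in state C at pos 3, read 0 -> (C,0)->write 0,move R,goto B. Now: state=B, head=4, tape[-1..5]=0100000 (head:      ^)
Step 3: in state B at pos 4, read 0 -> (B,0)->write 0,move L,goto B. Now: state=B, head=3, tape[-1..5]=0100000 (head:     ^)
Step 4: in state B at pos 3, read 0 -> (B,0)->write 0,move L,goto B. Now: state=B, head=2, tape[-1..5]=0100000 (head:    ^)
Step 5: in state B at pos 2, read 0 -> (B,0)->write 0,move L,goto B. Now: state=B, head=1, tape[-1..5]=0100000 (head:   ^)
Step 6: in state B at pos 1, read 0 -> (B,0)->write 0,move L,goto B. Now: state=B, head=0, tape[-1..5]=0100000 (head:  ^)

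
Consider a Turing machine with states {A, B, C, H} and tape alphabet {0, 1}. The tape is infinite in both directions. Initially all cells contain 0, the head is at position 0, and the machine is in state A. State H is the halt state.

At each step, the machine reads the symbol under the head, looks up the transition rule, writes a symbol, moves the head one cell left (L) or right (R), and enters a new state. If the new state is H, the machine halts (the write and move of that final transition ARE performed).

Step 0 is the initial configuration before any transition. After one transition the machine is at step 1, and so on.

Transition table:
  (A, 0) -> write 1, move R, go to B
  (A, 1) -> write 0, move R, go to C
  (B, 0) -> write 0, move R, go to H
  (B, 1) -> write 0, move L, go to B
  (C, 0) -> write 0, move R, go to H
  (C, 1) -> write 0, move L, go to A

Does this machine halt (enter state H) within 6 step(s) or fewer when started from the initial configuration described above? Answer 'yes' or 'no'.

Answer: yes

Derivation:
Step 1: in state A at pos 0, read 0 -> (A,0)->write 1,move R,goto B. Now: state=B, head=1, tape[-1..2]=0100 (head:   ^)
Step 2: in state B at pos 1, read 0 -> (B,0)->write 0,move R,goto H. Now: state=H, head=2, tape[-1..3]=01000 (head:    ^)
State H reached at step 2; 2 <= 6 -> yes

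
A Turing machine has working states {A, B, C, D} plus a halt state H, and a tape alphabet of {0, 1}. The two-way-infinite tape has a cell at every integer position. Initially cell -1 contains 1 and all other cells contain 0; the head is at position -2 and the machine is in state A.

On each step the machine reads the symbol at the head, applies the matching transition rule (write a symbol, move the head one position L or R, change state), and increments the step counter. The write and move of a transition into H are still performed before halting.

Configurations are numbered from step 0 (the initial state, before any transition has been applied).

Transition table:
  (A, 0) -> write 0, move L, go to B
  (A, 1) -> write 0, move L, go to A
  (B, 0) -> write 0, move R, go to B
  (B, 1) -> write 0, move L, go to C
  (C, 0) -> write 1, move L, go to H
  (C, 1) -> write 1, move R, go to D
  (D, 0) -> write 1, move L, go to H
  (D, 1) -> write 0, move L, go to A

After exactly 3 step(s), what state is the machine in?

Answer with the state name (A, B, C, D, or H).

Step 1: in state A at pos -2, read 0 -> (A,0)->write 0,move L,goto B. Now: state=B, head=-3, tape[-4..0]=00010 (head:  ^)
Step 2: in state B at pos -3, read 0 -> (B,0)->write 0,move R,goto B. Now: state=B, head=-2, tape[-4..0]=00010 (head:   ^)
Step 3: in state B at pos -2, read 0 -> (B,0)->write 0,move R,goto B. Now: state=B, head=-1, tape[-4..0]=00010 (head:    ^)

Answer: B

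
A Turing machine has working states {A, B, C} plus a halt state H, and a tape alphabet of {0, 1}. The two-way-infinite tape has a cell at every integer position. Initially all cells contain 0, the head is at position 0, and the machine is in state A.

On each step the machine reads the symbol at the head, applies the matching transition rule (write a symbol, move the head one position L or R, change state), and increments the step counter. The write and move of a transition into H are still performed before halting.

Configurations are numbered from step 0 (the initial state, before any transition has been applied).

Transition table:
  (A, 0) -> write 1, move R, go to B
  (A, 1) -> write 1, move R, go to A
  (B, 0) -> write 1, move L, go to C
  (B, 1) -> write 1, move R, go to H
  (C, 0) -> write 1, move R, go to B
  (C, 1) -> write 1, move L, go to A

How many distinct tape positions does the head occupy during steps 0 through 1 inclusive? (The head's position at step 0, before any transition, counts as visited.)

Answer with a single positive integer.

Answer: 2

Derivation:
Step 1: in state A at pos 0, read 0 -> (A,0)->write 1,move R,goto B. Now: state=B, head=1, tape[-1..2]=0100 (head:   ^)
Head positions at steps 0..1: starting at 0, distinct positions visited = {0, 1} -> 2 position(s)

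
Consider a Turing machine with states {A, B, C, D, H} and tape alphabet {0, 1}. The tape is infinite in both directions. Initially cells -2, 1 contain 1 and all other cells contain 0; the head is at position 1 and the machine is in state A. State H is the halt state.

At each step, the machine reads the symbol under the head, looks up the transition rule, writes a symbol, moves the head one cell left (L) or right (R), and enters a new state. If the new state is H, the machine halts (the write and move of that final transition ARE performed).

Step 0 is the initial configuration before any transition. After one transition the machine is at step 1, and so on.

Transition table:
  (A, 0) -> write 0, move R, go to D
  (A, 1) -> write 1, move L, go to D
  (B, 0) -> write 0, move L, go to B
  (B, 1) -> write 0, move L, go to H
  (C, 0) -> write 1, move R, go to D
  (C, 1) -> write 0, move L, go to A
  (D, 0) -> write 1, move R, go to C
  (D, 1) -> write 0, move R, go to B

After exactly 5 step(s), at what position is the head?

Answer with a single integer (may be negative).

Answer: 0

Derivation:
Step 1: in state A at pos 1, read 1 -> (A,1)->write 1,move L,goto D. Now: state=D, head=0, tape[-3..2]=010010 (head:    ^)
Step 2: in state D at pos 0, read 0 -> (D,0)->write 1,move R,goto C. Now: state=C, head=1, tape[-3..2]=010110 (head:     ^)
Step 3: in state C at pos 1, read 1 -> (C,1)->write 0,move L,goto A. Now: state=A, head=0, tape[-3..2]=010100 (head:    ^)
Step 4: in state A at pos 0, read 1 -> (A,1)->write 1,move L,goto D. Now: state=D, head=-1, tape[-3..2]=010100 (head:   ^)
Step 5: in state D at pos -1, read 0 -> (D,0)->write 1,move R,goto C. Now: state=C, head=0, tape[-3..2]=011100 (head:    ^)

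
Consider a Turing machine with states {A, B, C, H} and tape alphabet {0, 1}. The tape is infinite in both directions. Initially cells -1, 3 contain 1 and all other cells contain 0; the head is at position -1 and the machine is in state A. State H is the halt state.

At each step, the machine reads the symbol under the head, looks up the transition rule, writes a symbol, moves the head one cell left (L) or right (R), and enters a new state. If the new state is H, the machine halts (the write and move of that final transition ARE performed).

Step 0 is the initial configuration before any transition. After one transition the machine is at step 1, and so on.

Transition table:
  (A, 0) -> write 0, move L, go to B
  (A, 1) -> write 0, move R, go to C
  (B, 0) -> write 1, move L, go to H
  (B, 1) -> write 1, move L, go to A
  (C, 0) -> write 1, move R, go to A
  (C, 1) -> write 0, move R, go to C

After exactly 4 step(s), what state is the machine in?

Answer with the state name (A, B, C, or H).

Answer: A

Derivation:
Step 1: in state A at pos -1, read 1 -> (A,1)->write 0,move R,goto C. Now: state=C, head=0, tape[-2..4]=0000010 (head:   ^)
Step 2: in state C at pos 0, read 0 -> (C,0)->write 1,move R,goto A. Now: state=A, head=1, tape[-2..4]=0010010 (head:    ^)
Step 3: in state A at pos 1, read 0 -> (A,0)->write 0,move L,goto B. Now: state=B, head=0, tape[-2..4]=0010010 (head:   ^)
Step 4: in state B at pos 0, read 1 -> (B,1)->write 1,move L,goto A. Now: state=A, head=-1, tape[-2..4]=0010010 (head:  ^)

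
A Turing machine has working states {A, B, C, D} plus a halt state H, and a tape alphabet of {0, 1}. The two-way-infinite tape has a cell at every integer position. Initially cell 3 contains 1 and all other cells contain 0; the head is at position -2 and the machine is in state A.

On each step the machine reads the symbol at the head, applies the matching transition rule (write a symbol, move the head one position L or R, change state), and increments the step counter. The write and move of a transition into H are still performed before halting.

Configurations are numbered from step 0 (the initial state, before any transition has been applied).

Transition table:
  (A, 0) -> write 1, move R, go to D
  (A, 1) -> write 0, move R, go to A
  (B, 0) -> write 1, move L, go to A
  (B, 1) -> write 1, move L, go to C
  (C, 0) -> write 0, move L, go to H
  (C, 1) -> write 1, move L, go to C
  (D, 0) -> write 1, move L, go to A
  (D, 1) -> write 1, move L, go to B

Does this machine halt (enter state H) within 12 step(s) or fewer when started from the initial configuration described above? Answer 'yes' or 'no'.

Answer: yes

Derivation:
Step 1: in state A at pos -2, read 0 -> (A,0)->write 1,move R,goto D. Now: state=D, head=-1, tape[-3..4]=01000010 (head:   ^)
Step 2: in state D at pos -1, read 0 -> (D,0)->write 1,move L,goto A. Now: state=A, head=-2, tape[-3..4]=01100010 (head:  ^)
Step 3: in state A at pos -2, read 1 -> (A,1)->write 0,move R,goto A. Now: state=A, head=-1, tape[-3..4]=00100010 (head:   ^)
Step 4: in state A at pos -1, read 1 -> (A,1)->write 0,move R,goto A. Now: state=A, head=0, tape[-3..4]=00000010 (head:    ^)
Step 5: in state A at pos 0, read 0 -> (A,0)->write 1,move R,goto D. Now: state=D, head=1, tape[-3..4]=00010010 (head:     ^)
Step 6: in state D at pos 1, read 0 -> (D,0)->write 1,move L,goto A. Now: state=A, head=0, tape[-3..4]=00011010 (head:    ^)
Step 7: in state A at pos 0, read 1 -> (A,1)->write 0,move R,goto A. Now: state=A, head=1, tape[-3..4]=00001010 (head:     ^)
Step 8: in state A at pos 1, read 1 -> (A,1)->write 0,move R,goto A. Now: state=A, head=2, tape[-3..4]=00000010 (head:      ^)
Step 9: in state A at pos 2, read 0 -> (A,0)->write 1,move R,goto D. Now: state=D, head=3, tape[-3..4]=00000110 (head:       ^)
Step 10: in state D at pos 3, read 1 -> (D,1)->write 1,move L,goto B. Now: state=B, head=2, tape[-3..4]=00000110 (head:      ^)
Step 11: in state B at pos 2, read 1 -> (B,1)->write 1,move L,goto C. Now: state=C, head=1, tape[-3..4]=00000110 (head:     ^)
Step 12: in state C at pos 1, read 0 -> (C,0)->write 0,move L,goto H. Now: state=H, head=0, tape[-3..4]=00000110 (head:    ^)
State H reached at step 12; 12 <= 12 -> yes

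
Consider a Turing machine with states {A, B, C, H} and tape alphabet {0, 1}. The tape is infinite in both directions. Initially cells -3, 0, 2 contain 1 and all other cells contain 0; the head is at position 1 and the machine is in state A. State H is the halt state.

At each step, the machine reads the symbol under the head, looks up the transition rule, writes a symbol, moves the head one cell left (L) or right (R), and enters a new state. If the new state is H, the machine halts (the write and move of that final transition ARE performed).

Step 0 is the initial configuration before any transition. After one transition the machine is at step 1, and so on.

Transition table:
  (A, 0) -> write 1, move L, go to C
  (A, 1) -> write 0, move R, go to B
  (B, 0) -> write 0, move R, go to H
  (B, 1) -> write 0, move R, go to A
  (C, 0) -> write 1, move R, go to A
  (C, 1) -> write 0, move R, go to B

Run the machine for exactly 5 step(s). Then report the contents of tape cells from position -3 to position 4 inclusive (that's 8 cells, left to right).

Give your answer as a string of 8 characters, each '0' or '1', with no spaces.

Answer: 10000000

Derivation:
Step 1: in state A at pos 1, read 0 -> (A,0)->write 1,move L,goto C. Now: state=C, head=0, tape[-4..3]=01001110 (head:     ^)
Step 2: in state C at pos 0, read 1 -> (C,1)->write 0,move R,goto B. Now: state=B, head=1, tape[-4..3]=01000110 (head:      ^)
Step 3: in state B at pos 1, read 1 -> (B,1)->write 0,move R,goto A. Now: state=A, head=2, tape[-4..3]=01000010 (head:       ^)
Step 4: in state A at pos 2, read 1 -> (A,1)->write 0,move R,goto B. Now: state=B, head=3, tape[-4..4]=010000000 (head:        ^)
Step 5: in state B at pos 3, read 0 -> (B,0)->write 0,move R,goto H. Now: state=H, head=4, tape[-4..5]=0100000000 (head:         ^)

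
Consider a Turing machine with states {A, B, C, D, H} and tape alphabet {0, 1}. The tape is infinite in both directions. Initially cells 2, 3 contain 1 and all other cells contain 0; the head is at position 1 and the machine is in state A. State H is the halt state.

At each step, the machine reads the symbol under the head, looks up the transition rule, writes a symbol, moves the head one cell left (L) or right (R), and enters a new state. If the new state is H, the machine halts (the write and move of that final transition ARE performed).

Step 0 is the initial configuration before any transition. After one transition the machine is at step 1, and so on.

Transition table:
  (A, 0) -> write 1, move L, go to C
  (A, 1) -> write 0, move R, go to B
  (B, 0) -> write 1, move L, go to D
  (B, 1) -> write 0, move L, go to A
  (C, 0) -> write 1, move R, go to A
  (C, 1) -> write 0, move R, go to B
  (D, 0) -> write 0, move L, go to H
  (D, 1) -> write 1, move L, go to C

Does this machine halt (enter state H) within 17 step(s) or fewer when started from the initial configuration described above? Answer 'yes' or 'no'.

Answer: yes

Derivation:
Step 1: in state A at pos 1, read 0 -> (A,0)->write 1,move L,goto C. Now: state=C, head=0, tape[-1..4]=001110 (head:  ^)
Step 2: in state C at pos 0, read 0 -> (C,0)->write 1,move R,goto A. Now: state=A, head=1, tape[-1..4]=011110 (head:   ^)
Step 3: in state A at pos 1, read 1 -> (A,1)->write 0,move R,goto B. Now: state=B, head=2, tape[-1..4]=010110 (head:    ^)
Step 4: in state B at pos 2, read 1 -> (B,1)->write 0,move L,goto A. Now: state=A, head=1, tape[-1..4]=010010 (head:   ^)
Step 5: in state A at pos 1, read 0 -> (A,0)->write 1,move L,goto C. Now: state=C, head=0, tape[-1..4]=011010 (head:  ^)
Step 6: in state C at pos 0, read 1 -> (C,1)->write 0,move R,goto B. Now: state=B, head=1, tape[-1..4]=001010 (head:   ^)
Step 7: in state B at pos 1, read 1 -> (B,1)->write 0,move L,goto A. Now: state=A, head=0, tape[-1..4]=000010 (head:  ^)
Step 8: in state A at pos 0, read 0 -> (A,0)->write 1,move L,goto C. Now: state=C, head=-1, tape[-2..4]=0010010 (head:  ^)
Step 9: in state C at pos -1, read 0 -> (C,0)->write 1,move R,goto A. Now: state=A, head=0, tape[-2..4]=0110010 (head:   ^)
Step 10: in state A at pos 0, read 1 -> (A,1)->write 0,move R,goto B. Now: state=B, head=1, tape[-2..4]=0100010 (head:    ^)
Step 11: in state B at pos 1, read 0 -> (B,0)->write 1,move L,goto D. Now: state=D, head=0, tape[-2..4]=0101010 (head:   ^)
Step 12: in state D at pos 0, read 0 -> (D,0)->write 0,move L,goto H. Now: state=H, head=-1, tape[-2..4]=0101010 (head:  ^)
State H reached at step 12; 12 <= 17 -> yes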